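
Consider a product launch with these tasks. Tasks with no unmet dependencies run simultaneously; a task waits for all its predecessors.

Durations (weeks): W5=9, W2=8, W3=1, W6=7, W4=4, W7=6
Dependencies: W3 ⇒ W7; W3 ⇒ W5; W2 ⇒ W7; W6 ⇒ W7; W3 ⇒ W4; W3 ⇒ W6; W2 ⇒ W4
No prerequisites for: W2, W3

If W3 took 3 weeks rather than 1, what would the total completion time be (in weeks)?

As given, the longest chain is W3→W6→W7 = 1+7+6 = 14, so the finish is 14 weeks.
W3 is on the critical path; changing it to 3 makes that path 16 weeks.
The critical path is still W3→W6→W7; finish is now 16 weeks.

16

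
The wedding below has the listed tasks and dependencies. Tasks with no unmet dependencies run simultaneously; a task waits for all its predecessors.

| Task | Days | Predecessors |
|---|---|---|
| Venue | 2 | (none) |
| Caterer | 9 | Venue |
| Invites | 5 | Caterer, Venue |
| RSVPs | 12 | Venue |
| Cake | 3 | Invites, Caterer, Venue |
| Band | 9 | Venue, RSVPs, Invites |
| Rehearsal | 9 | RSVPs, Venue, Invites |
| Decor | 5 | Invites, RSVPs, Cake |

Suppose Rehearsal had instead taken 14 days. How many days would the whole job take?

30

Baseline: Venue→Caterer→Invites→Rehearsal = 2+9+5+9 = 25 → 25 days.
Since Rehearsal is critical, the +5 change carries straight to that chain (now 30 days).
No other chain overtakes it, so the finish is 30 days.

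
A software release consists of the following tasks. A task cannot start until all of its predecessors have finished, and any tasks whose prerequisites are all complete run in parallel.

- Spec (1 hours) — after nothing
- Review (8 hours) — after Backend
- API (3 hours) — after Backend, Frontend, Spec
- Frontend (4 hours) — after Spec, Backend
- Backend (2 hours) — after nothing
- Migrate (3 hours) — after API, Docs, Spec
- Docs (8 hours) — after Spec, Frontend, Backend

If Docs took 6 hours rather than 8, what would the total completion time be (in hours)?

15

Critical path before the change: Backend→Frontend→Docs→Migrate = 2+4+8+3 = 17 giving 17 hours.
Docs is on the critical path; changing it to 6 makes that path 15 hours.
That remains the longest chain; total 15 hours.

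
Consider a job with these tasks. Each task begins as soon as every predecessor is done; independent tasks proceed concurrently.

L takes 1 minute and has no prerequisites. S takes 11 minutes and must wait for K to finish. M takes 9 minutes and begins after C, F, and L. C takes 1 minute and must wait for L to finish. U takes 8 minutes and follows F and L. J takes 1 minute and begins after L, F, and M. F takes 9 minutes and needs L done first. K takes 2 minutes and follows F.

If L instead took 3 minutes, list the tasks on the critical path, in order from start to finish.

Actual critical path: L→F→K→S = 1+9+2+11 = 23 ⇒ 23 minutes.
L is on the critical path; changing it to 3 makes that path 25 minutes.
The critical path is still L→F→K→S; finish is now 25 minutes.

L, F, K, S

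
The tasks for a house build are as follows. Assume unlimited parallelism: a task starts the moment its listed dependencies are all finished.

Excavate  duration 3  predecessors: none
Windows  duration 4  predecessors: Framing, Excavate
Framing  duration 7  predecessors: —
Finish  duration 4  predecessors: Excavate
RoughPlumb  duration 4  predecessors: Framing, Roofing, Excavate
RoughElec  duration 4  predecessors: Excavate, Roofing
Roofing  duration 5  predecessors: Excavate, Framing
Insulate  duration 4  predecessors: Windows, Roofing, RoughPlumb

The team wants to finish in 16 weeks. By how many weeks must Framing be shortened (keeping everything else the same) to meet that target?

4

Current finish: 20 weeks; target: 16.
Framing is on every critical path, so each week cut from Framing cuts the finish by one (this holds down to a finish of 16).
Need 20 − 16 = 4 weeks off Framing → Framing becomes 3 weeks, finish becomes 16.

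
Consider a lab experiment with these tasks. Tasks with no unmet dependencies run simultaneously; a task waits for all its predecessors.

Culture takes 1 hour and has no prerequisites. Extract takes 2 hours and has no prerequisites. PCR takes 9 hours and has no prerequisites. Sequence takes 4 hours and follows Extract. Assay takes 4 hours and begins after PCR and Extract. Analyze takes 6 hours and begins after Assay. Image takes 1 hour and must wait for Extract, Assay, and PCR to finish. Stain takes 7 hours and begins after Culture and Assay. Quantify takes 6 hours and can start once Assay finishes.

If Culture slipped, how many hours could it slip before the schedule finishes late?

PCR→Assay→Stain = 9+4+7 = 20 sets the makespan at 20 hours.
The longest chain containing Culture totals 8 hours.
Slack of Culture = 12 − 0 = 12 hours.

12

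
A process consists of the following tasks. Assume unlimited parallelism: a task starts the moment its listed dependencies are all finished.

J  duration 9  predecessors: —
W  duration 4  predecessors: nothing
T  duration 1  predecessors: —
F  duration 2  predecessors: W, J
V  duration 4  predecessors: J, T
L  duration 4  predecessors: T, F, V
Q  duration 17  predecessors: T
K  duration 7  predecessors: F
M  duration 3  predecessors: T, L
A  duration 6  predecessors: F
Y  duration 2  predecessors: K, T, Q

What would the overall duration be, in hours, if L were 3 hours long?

20

The binding path is J→V→L→M = 9+4+4+3 = 20; finish at 20 hours.
Since L is critical, the -1 change carries straight to that chain (now 19 hours).
The binding chain switches to J→F→K→Y = 9+2+7+2 = 20; finish 20 hours.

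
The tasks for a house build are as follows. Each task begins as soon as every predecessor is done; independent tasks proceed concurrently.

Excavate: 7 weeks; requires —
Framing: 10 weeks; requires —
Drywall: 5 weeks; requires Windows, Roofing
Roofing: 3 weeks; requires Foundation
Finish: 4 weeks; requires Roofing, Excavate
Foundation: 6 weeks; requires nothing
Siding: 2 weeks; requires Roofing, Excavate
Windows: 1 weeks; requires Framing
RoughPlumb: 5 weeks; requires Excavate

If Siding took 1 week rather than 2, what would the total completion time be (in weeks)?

16

Baseline: Framing→Windows→Drywall = 10+1+5 = 16 → 16 weeks.
Siding has 5 weeks of float (longest path through it is 11).
The critical path is still Framing→Windows→Drywall; finish is now 16 weeks.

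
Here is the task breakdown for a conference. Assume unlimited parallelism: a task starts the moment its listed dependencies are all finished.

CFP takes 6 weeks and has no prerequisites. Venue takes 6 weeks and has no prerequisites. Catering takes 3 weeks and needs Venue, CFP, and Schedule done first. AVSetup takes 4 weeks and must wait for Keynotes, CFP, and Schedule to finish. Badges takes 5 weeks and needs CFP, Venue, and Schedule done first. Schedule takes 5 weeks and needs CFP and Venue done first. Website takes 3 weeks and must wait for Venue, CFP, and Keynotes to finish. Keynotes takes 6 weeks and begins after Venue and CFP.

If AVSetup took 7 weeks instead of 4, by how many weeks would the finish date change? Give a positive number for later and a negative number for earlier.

As given, the longest chain is Venue→Keynotes→AVSetup = 6+6+4 = 16, so the finish is 16 weeks.
AVSetup is on the critical path; changing it to 7 makes that path 19 weeks.
No other chain overtakes it, so the finish is 19 weeks.
Change in finish: 19 − 16 = +3 weeks.

3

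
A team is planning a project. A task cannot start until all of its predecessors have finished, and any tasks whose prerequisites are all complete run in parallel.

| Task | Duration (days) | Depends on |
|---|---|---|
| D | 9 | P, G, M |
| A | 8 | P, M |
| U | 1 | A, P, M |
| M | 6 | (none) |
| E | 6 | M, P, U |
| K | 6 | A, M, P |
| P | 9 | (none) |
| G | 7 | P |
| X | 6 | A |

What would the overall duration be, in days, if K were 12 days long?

Critical path before the change: P→G→D = 9+7+9 = 25 giving 25 days.
K has 2 days of float (longest path through it is 23).
New critical path: P→A→K = 9+8+12 = 29 ⇒ 29 days.

29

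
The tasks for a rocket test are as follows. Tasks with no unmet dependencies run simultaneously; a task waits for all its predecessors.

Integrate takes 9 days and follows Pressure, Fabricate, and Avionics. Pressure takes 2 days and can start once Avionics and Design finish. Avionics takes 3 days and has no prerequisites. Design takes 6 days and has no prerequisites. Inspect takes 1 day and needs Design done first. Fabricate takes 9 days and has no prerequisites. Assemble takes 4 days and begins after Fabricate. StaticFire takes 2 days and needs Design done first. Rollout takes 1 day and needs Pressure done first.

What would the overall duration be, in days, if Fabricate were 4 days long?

Critical path before the change: Fabricate→Integrate = 9+9 = 18 giving 18 days.
Fabricate lies on that path, so at 4 days the path becomes 13 days.
Now Design→Pressure→Integrate = 6+2+9 = 17 is longest, so the finish becomes 17 days.

17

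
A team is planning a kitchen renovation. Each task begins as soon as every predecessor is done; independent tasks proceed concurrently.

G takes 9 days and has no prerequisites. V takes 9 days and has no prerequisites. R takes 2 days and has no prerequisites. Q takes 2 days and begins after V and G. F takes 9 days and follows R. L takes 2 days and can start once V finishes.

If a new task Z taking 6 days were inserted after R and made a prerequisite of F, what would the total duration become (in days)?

Originally the kitchen renovation takes 11 days.
With Z inserted, F now waits for max(R, Z).
New critical path: R→Z→F = 2+6+9 = 17 ⇒ 17 days.

17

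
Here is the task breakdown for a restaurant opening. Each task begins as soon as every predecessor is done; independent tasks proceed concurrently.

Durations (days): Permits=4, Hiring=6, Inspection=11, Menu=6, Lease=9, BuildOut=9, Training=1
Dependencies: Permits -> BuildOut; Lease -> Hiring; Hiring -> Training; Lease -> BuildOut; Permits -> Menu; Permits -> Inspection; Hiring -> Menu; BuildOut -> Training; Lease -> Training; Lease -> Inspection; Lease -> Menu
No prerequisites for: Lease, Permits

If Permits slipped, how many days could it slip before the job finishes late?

6

Lease→Hiring→Menu = 9+6+6 = 21 sets the makespan at 21 days.
Permits finishes as early as 4 and must finish by 10.
Float = 21 − 15 = 6.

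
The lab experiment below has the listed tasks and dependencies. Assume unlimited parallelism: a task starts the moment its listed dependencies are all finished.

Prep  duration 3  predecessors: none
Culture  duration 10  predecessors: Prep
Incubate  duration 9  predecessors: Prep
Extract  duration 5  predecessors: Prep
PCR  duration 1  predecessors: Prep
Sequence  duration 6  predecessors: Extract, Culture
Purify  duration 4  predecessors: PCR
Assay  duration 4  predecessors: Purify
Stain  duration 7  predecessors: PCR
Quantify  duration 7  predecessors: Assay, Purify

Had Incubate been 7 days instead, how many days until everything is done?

19

Actual critical path: Prep→Culture→Sequence = 3+10+6 = 19 ⇒ 19 days.
Incubate has 7 days of float (longest path through it is 12).
The critical path is still Prep→Culture→Sequence; finish is now 19 days.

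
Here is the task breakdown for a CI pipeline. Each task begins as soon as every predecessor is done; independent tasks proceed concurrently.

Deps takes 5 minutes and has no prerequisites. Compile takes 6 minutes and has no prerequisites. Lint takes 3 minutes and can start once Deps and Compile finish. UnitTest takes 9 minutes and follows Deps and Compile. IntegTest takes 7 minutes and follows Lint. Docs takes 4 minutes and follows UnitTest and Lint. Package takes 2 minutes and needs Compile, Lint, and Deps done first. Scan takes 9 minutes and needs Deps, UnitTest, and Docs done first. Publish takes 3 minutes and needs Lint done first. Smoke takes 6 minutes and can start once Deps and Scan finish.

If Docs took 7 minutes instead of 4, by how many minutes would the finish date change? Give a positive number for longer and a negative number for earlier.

3

As given, the longest chain is Compile→UnitTest→Docs→Scan→Smoke = 6+9+4+9+6 = 34, so the finish is 34 minutes.
Since Docs is critical, the +3 change carries straight to that chain (now 37 minutes).
No other chain overtakes it, so the finish is 37 minutes.
Change in finish: 37 − 34 = +3 minutes.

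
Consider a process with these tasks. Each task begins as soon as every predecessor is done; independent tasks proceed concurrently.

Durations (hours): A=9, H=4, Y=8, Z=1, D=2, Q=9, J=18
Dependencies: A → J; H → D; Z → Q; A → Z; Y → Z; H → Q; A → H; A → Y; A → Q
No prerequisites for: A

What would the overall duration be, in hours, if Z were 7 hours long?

Actual critical path: A→Y→Z→Q = 9+8+1+9 = 27 ⇒ 27 hours.
Z lies on that path, so at 7 hours the path becomes 33 hours.
That remains the longest chain; total 33 hours.

33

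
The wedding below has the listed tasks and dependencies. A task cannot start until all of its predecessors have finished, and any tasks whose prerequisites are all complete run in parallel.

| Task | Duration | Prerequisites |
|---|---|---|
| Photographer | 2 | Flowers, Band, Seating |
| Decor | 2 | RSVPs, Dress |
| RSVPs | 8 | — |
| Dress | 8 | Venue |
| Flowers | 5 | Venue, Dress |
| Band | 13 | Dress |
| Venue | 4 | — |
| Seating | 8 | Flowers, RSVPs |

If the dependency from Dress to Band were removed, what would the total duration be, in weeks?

With the dependency in place, Venue→Dress→Flowers→Seating→Photographer = 4+8+5+8+2 = 27 sets the finish at 27 weeks.
Without Dress→Band, Band's earliest start moves from 12 to 0.
New critical path: Venue→Dress→Flowers→Seating→Photographer = 4+8+5+8+2 = 27 ⇒ 27 weeks.

27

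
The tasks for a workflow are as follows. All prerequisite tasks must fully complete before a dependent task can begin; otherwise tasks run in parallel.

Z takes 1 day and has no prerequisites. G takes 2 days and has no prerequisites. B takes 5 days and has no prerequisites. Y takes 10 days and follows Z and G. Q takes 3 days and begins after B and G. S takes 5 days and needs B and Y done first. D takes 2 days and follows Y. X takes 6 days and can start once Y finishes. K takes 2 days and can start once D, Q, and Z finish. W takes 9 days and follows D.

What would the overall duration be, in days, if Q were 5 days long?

23

As given, the longest chain is G→Y→D→W = 2+10+2+9 = 23, so the finish is 23 days.
Q is off the critical path — its longest chain is 10 days, giving 13 of slack.
No other chain overtakes it, so the finish is 23 days.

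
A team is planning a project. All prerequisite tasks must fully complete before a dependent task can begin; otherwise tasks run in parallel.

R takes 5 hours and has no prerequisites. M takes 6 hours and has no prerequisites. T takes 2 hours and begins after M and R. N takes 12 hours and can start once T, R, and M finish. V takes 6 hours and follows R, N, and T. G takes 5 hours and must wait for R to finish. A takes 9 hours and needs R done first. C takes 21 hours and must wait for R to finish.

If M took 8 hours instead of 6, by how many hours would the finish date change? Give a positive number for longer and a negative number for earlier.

Actual critical path: M→T→N→V = 6+2+12+6 = 26 ⇒ 26 hours.
Since M is critical, the +2 change carries straight to that chain (now 28 hours).
That remains the longest chain; total 28 hours.
Change in finish: 28 − 26 = +2 hours.

2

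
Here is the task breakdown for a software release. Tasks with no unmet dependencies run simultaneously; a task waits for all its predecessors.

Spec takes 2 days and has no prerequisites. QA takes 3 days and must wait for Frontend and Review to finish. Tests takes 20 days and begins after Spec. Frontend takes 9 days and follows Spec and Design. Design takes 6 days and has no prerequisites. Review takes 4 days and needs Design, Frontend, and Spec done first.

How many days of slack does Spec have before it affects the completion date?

The longest chain is Spec→Tests = 2+20 = 22; overall finish 22 days.
Spec finishes as early as 2 and must finish by 2.
So Spec can slip 2 − 2 = 0 days.

0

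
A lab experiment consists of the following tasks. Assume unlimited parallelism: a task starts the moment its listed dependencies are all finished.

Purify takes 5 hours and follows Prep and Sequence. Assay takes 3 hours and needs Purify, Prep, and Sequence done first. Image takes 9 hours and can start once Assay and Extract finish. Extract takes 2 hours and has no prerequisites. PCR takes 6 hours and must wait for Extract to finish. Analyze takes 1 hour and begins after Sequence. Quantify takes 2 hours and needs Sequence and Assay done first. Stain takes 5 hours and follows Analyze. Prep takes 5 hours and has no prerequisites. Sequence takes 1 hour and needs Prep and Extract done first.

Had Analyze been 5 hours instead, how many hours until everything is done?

Actual critical path: Prep→Sequence→Purify→Assay→Image = 5+1+5+3+9 = 23 ⇒ 23 hours.
Analyze has 11 hours of float (longest path through it is 12).
No other chain overtakes it, so the finish is 23 hours.

23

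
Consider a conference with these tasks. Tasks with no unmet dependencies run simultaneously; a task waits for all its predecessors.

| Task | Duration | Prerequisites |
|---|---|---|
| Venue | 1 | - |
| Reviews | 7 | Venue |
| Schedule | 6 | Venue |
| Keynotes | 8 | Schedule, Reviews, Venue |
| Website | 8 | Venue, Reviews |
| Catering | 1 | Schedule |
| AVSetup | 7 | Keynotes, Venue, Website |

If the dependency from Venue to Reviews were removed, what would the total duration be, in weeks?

22

Before: longest chain Venue→Reviews→Keynotes→AVSetup = 1+7+8+7 = 23, finish 23.
Without Venue→Reviews, Reviews's earliest start moves from 1 to 0.
After: Venue→Schedule→Keynotes→AVSetup = 1+6+8+7 = 22 → 22 weeks.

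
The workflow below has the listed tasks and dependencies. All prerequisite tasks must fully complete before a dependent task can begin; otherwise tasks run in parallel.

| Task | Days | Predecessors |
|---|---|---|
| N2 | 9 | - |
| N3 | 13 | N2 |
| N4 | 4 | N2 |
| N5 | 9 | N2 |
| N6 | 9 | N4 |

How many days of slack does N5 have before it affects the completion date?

N2→N3 = 9+13 = 22 sets the makespan at 22 days.
The longest chain containing N5 totals 18 days.
So N5 can slip 22 − 18 = 4 days.

4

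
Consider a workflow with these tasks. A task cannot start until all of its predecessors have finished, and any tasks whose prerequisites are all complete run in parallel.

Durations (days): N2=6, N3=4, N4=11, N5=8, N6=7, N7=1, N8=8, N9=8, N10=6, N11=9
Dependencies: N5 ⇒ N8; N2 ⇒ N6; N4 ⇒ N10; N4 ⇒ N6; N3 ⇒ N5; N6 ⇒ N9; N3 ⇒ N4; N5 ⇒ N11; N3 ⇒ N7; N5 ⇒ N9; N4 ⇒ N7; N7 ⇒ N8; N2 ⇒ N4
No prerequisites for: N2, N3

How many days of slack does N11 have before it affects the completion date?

N2→N4→N6→N9 = 6+11+7+8 = 32 sets the makespan at 32 days.
N11 finishes as early as 21 and must finish by 32.
Slack of N11 = 23 − 12 = 11 days.

11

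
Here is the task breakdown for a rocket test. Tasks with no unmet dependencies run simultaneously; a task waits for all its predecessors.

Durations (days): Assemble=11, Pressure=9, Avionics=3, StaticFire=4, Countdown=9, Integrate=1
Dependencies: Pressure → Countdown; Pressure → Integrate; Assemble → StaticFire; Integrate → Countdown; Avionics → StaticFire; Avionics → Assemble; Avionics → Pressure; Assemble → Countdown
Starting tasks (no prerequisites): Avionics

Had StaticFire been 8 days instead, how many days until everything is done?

23

Baseline: Avionics→Assemble→Countdown = 3+11+9 = 23 → 23 days.
The longest path through StaticFire is only 18 days, so StaticFire has float 5.
No other chain overtakes it, so the finish is 23 days.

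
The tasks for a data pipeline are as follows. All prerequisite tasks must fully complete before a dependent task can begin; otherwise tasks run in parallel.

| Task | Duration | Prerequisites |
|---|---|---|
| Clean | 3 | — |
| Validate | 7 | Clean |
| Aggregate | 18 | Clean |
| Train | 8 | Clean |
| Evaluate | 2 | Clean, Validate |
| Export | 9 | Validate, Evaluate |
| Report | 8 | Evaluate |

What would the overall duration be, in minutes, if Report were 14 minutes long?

26

The binding path is Clean→Validate→Evaluate→Export = 3+7+2+9 = 21; finish at 21 minutes.
Report has 1 minute of float (longest path through it is 20).
The binding chain switches to Clean→Validate→Evaluate→Report = 3+7+2+14 = 26; finish 26 minutes.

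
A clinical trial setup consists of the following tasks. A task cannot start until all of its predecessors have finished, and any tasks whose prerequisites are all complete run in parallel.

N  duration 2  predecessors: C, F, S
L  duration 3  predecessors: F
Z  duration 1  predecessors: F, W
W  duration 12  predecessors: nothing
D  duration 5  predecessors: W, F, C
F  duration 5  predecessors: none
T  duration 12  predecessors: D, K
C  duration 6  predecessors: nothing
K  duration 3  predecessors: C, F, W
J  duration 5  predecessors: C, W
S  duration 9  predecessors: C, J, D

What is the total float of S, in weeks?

The longest chain is W→D→T = 12+5+12 = 29; overall finish 29 weeks.
Longest path through S: 28 weeks (earliest finish 26, latest finish 27).
Float = 29 − 28 = 1.

1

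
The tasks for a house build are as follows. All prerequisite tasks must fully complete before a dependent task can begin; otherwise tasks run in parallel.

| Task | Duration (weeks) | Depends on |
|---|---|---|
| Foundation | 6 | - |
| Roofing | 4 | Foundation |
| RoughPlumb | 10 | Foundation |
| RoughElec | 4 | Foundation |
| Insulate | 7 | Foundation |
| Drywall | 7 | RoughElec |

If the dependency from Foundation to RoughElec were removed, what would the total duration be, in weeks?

16

Original critical path: Foundation→RoughElec→Drywall = 6+4+7 = 17 ⇒ 17 weeks.
Without Foundation→RoughElec, RoughElec's earliest start moves from 6 to 0.
The longest chain is now Foundation→RoughPlumb = 6+10 = 16, so the project takes 16 weeks.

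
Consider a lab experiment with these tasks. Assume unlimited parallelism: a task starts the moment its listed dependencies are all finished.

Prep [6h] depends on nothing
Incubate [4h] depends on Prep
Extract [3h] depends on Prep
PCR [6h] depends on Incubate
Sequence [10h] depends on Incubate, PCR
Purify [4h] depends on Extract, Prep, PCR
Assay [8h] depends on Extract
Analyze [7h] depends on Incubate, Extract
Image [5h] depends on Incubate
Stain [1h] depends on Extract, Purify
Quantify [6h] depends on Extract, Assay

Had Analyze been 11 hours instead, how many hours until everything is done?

Actual critical path: Prep→Incubate→PCR→Sequence = 6+4+6+10 = 26 ⇒ 26 hours.
The longest path through Analyze is only 17 hours, so Analyze has float 9.
The critical path is still Prep→Incubate→PCR→Sequence; finish is now 26 hours.

26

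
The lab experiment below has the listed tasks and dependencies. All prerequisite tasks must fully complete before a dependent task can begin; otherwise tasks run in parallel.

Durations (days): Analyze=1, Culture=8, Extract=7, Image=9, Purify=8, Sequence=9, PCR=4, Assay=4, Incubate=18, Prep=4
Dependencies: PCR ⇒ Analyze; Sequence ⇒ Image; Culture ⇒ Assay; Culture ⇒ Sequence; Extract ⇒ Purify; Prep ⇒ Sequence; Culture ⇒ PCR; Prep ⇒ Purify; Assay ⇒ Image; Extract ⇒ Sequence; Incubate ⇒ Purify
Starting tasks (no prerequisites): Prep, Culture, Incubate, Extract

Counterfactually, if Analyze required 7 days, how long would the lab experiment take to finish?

26

Critical path before the change: Culture→Sequence→Image = 8+9+9 = 26 giving 26 days.
Analyze has 13 days of float (longest path through it is 13).
The critical path is still Culture→Sequence→Image; finish is now 26 days.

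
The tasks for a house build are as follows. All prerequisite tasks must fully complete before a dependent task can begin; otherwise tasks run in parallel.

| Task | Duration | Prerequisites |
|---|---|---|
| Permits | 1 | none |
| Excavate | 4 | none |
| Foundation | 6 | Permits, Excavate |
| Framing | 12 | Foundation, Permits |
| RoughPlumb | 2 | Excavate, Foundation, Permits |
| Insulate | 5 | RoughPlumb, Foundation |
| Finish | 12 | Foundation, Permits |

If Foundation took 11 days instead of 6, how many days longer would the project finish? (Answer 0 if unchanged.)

Baseline: Excavate→Foundation→Framing = 4+6+12 = 22 → 22 days.
Since Foundation is critical, the +5 change carries straight to that chain (now 27 days).
The critical path is still Excavate→Foundation→Framing; finish is now 27 days.
Change in finish: 27 − 22 = +5 days.

5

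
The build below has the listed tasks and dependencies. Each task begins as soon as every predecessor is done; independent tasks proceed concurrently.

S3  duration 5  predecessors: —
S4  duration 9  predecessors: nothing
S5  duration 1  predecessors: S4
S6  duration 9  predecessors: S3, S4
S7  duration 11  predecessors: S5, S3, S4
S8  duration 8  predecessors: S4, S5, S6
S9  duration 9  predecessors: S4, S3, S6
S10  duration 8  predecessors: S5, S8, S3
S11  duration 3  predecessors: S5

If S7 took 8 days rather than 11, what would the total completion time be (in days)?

34

As given, the longest chain is S4→S6→S8→S10 = 9+9+8+8 = 34, so the finish is 34 days.
The longest path through S7 is only 21 days, so S7 has float 13.
The critical path is still S4→S6→S8→S10; finish is now 34 days.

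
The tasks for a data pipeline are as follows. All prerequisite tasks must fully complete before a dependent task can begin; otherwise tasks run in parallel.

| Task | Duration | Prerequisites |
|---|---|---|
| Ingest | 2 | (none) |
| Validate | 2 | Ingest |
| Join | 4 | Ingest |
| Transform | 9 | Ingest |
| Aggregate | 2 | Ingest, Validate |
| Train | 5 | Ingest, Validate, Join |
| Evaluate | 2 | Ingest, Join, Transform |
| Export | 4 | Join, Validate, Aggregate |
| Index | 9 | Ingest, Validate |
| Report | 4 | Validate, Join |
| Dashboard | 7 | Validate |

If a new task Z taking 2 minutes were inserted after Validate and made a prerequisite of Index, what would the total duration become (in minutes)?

Originally the job takes 13 minutes.
With Z inserted, Index now waits for max(Ingest, Validate, Z).
New critical path: Ingest→Validate→Z→Index = 2+2+2+9 = 15 ⇒ 15 minutes.

15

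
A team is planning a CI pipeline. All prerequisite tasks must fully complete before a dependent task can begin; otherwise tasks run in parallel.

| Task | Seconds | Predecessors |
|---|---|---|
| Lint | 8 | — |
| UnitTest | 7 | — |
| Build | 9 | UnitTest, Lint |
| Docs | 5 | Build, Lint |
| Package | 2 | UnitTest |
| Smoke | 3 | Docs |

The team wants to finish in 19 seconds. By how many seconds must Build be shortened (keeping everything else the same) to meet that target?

6

Current finish: 25 seconds; target: 19.
Build is on every critical path, so each second cut from Build cuts the finish by one (this holds down to a finish of 17).
Need 25 − 19 = 6 seconds off Build → Build becomes 3 seconds, finish becomes 19.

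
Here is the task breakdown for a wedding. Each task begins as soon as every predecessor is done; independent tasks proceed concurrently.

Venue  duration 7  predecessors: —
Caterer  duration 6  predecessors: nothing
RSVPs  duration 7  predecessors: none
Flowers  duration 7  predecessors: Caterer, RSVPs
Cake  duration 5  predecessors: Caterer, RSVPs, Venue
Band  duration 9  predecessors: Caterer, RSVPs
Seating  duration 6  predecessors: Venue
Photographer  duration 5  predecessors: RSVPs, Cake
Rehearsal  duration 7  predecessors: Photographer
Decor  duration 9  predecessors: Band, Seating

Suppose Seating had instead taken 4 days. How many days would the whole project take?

Actual critical path: RSVPs→Band→Decor = 7+9+9 = 25 ⇒ 25 days.
Seating is off the critical path — its longest chain is 22 days, giving 3 of slack.
No other chain overtakes it, so the finish is 25 days.

25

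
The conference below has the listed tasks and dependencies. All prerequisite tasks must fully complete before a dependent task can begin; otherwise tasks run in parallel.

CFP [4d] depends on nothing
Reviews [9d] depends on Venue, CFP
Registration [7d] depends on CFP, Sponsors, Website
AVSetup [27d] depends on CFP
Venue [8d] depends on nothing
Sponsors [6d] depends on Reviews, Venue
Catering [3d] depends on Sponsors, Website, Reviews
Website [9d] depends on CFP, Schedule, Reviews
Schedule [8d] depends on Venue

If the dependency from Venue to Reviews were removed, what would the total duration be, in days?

Before: longest chain Venue→Reviews→Website→Registration = 8+9+9+7 = 33, finish 33.
Without Venue→Reviews, Reviews's earliest start moves from 8 to 4.
After: Venue→Schedule→Website→Registration = 8+8+9+7 = 32 → 32 days.

32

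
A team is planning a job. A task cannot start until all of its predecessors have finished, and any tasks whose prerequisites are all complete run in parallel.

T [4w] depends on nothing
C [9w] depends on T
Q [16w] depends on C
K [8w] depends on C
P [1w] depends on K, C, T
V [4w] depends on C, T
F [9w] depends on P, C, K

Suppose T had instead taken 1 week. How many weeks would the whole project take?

28

The binding path is T→C→K→P→F = 4+9+8+1+9 = 31; finish at 31 weeks.
T lies on that path, so at 1 week the path becomes 28 weeks.
The critical path is still T→C→K→P→F; finish is now 28 weeks.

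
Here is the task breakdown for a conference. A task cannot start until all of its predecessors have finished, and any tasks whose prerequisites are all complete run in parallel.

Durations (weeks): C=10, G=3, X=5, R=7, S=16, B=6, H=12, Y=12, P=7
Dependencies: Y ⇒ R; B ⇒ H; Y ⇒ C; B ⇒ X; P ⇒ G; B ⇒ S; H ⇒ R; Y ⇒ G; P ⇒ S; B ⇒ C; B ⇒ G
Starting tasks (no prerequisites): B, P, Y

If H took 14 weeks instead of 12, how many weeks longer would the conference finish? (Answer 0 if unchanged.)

Actual critical path: B→H→R = 6+12+7 = 25 ⇒ 25 weeks.
H is on the critical path; changing it to 14 makes that path 27 weeks.
That remains the longest chain; total 27 weeks.
Change in finish: 27 − 25 = +2 weeks.

2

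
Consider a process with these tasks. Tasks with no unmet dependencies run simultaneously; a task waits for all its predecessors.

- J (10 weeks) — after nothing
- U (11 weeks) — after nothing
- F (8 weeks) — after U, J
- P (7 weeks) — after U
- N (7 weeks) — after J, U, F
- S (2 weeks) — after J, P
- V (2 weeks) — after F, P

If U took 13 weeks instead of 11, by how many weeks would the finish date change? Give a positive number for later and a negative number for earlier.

Critical path before the change: U→F→N = 11+8+7 = 26 giving 26 weeks.
Since U is critical, the +2 change carries straight to that chain (now 28 weeks).
That remains the longest chain; total 28 weeks.
Change in finish: 28 − 26 = +2 weeks.

2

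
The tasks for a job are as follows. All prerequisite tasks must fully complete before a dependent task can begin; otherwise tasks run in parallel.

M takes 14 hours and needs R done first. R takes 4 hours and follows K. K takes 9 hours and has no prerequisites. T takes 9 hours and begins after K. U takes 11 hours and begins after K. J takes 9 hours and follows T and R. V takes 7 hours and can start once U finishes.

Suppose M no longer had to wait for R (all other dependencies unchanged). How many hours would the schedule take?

27

Original critical path: K→U→V = 9+11+7 = 27 ⇒ 27 hours.
Without R→M, M's earliest start moves from 13 to 0.
New critical path: K→U→V = 9+11+7 = 27 ⇒ 27 hours.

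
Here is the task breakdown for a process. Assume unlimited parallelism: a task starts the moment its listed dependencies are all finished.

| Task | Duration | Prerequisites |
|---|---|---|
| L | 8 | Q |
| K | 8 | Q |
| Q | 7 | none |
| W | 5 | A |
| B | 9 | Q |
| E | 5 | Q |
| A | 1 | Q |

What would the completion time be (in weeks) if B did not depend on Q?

With the dependency in place, Q→B = 7+9 = 16 sets the finish at 16 weeks.
Without Q→B, B's earliest start moves from 7 to 0.
New critical path: Q→L = 7+8 = 15 ⇒ 15 weeks.

15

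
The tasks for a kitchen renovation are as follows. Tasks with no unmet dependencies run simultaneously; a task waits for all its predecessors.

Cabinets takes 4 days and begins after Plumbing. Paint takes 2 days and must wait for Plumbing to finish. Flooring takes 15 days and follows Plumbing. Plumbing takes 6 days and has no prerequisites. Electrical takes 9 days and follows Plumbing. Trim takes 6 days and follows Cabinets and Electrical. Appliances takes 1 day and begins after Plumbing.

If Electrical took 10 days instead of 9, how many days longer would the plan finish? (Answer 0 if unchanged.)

Baseline: Plumbing→Electrical→Trim = 6+9+6 = 21 → 21 days.
Electrical lies on that path, so at 10 days the path becomes 22 days.
The critical path is still Plumbing→Electrical→Trim; finish is now 22 days.
Change in finish: 22 − 21 = +1 days.

1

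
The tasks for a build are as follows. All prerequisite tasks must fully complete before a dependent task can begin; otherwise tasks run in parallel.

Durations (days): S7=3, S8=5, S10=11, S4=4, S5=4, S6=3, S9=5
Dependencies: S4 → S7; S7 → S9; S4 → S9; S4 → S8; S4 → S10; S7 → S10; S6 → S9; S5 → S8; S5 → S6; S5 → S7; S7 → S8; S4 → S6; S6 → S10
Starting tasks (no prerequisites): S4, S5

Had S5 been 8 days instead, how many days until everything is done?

22

The binding path is S5→S6→S10 = 4+3+11 = 18; finish at 18 days.
Since S5 is critical, the +4 change carries straight to that chain (now 22 days).
The critical path is still S5→S6→S10; finish is now 22 days.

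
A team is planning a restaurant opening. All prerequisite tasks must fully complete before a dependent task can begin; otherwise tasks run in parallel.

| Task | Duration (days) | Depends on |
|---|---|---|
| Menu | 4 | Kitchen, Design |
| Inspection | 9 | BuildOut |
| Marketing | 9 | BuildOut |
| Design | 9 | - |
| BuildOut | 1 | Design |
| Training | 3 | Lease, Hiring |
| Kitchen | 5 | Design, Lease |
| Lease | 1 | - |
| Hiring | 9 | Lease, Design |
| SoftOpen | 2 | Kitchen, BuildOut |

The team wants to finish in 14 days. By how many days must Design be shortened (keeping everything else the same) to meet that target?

Current finish: 21 days; target: 14.
Design is on every critical path, so each day cut from Design cuts the finish by one (this holds down to a finish of 13).
Need 21 − 14 = 7 days off Design → Design becomes 2 days, finish becomes 14.

7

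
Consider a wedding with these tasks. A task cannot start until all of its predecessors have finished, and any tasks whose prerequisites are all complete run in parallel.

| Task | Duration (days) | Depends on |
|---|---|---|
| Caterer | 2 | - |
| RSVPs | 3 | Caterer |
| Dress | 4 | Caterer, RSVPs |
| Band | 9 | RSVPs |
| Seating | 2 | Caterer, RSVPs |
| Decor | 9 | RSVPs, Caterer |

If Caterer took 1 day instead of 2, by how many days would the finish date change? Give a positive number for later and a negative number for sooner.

-1

The binding path is Caterer→RSVPs→Band = 2+3+9 = 14; finish at 14 days.
Caterer is on the critical path; changing it to 1 makes that path 13 days.
The critical path is still Caterer→RSVPs→Band; finish is now 13 days.
Change in finish: 13 − 14 = -1 days.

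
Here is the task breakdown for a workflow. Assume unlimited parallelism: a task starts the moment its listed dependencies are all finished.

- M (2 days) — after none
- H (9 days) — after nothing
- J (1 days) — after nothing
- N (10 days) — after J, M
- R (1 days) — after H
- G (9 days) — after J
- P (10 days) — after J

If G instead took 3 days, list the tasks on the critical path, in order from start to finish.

Baseline: M→N = 2+10 = 12 → 12 days.
G is off the critical path — its longest chain is 10 days, giving 2 of slack.
No other chain overtakes it, so the finish is 12 days.

M, N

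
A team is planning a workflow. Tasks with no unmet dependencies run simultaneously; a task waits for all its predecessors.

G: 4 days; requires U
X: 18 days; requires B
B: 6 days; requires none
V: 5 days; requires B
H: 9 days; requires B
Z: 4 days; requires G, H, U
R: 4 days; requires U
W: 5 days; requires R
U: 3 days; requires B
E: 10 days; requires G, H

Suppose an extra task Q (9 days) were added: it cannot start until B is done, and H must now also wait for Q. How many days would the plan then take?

34

Originally the plan takes 25 days.
With Q inserted, H now waits for max(B, Q).
New critical path: B→Q→H→E = 6+9+9+10 = 34 ⇒ 34 days.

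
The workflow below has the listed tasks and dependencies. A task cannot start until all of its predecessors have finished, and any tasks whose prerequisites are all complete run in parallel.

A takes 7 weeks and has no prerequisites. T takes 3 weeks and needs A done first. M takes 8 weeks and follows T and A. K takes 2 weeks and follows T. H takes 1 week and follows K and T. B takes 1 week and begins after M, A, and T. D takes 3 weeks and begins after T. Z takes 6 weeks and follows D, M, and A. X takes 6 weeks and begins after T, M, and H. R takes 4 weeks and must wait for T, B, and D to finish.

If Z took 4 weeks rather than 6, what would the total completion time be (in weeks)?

24

The binding path is A→T→M→Z = 7+3+8+6 = 24; finish at 24 weeks.
Z is on the critical path; changing it to 4 makes that path 22 weeks.
Now A→T→M→X = 7+3+8+6 = 24 is longest, so the finish becomes 24 weeks.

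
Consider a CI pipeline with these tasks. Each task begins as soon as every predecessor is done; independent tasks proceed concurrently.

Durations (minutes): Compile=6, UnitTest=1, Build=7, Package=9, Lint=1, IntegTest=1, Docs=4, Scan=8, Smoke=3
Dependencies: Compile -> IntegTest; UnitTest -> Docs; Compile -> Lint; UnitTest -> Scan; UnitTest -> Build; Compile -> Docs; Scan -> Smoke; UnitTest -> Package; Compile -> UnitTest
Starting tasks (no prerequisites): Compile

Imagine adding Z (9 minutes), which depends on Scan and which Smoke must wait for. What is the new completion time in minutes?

Originally the project takes 18 minutes.
With Z inserted, Smoke now waits for max(Scan, Z).
New critical path: Compile→UnitTest→Scan→Z→Smoke = 6+1+8+9+3 = 27 ⇒ 27 minutes.

27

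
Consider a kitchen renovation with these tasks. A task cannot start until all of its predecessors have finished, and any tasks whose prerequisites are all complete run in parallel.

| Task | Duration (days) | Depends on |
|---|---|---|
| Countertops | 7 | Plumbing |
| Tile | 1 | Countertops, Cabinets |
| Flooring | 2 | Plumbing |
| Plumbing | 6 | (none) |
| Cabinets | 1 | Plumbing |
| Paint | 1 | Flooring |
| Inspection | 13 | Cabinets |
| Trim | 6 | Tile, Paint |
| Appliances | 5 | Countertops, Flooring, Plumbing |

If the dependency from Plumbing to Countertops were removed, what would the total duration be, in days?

20

Original critical path: Plumbing→Cabinets→Inspection = 6+1+13 = 20 ⇒ 20 days.
Without Plumbing→Countertops, Countertops's earliest start moves from 6 to 0.
New critical path: Plumbing→Cabinets→Inspection = 6+1+13 = 20 ⇒ 20 days.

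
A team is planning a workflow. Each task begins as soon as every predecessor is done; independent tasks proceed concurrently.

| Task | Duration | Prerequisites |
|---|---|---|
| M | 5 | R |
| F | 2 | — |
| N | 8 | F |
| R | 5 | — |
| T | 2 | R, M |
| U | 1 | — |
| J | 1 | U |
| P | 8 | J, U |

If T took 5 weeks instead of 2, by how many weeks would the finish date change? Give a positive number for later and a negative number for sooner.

Critical path before the change: R→M→T = 5+5+2 = 12 giving 12 weeks.
T is on the critical path; changing it to 5 makes that path 15 weeks.
That remains the longest chain; total 15 weeks.
Change in finish: 15 − 12 = +3 weeks.

3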